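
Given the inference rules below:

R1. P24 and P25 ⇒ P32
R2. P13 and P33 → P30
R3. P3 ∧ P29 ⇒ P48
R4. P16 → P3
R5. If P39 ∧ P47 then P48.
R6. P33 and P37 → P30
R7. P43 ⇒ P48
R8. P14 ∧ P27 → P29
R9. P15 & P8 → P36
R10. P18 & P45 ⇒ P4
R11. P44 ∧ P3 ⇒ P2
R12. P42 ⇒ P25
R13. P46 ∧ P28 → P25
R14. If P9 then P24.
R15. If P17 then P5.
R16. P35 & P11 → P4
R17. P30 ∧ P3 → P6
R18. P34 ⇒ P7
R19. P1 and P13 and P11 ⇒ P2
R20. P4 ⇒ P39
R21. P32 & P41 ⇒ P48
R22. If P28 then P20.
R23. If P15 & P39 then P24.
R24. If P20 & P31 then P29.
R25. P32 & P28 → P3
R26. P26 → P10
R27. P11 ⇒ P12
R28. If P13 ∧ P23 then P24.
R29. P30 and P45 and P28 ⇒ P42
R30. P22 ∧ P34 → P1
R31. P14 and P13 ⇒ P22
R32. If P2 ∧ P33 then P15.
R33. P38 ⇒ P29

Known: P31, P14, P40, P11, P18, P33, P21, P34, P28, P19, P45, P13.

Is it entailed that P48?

P30  (by R2: P13, P33)
P4  (by R10: P18, P45)
P39  (by R20: P4)
P20  (by R22: P28)
P29  (by R24: P20, P31)
P42  (by R29: P30, P45, P28)
P22  (by R31: P14, P13)
P25  (by R12: P42)
P1  (by R30: P22, P34)
P2  (by R19: P1, P13, P11)
P15  (by R32: P2, P33)
P24  (by R23: P15, P39)
P32  (by R1: P24, P25)
P3  (by R25: P32, P28)
P48  (by R3: P3, P29)

Yes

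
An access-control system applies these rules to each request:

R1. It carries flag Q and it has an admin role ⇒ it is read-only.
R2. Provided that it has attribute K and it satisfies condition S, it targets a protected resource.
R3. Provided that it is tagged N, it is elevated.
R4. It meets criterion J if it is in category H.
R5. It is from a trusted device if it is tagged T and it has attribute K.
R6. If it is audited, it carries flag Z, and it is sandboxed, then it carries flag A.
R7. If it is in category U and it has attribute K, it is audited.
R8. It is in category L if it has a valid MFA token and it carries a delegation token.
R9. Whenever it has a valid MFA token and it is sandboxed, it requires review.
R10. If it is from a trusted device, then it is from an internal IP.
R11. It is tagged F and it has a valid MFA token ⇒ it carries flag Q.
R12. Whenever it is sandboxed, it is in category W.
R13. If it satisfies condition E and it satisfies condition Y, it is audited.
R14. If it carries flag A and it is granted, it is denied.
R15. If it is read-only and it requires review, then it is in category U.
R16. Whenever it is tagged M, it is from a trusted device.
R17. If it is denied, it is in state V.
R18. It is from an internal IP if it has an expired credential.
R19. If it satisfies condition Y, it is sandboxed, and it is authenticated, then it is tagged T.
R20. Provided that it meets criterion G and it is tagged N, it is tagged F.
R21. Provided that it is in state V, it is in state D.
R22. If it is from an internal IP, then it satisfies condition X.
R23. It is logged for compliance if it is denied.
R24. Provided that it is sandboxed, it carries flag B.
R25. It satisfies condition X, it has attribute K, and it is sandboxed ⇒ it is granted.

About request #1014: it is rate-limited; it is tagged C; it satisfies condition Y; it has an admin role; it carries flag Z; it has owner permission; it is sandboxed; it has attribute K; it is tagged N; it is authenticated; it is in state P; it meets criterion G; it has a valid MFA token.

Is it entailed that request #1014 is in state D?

Yes

By R9 (it has a valid MFA token, it is sandboxed): it requires review.
By R19 (it satisfies condition Y, it is sandboxed, it is authenticated): it is tagged T.
By R20 (it meets criterion G, it is tagged N): it is tagged F.
By R5 (it is tagged T, it has attribute K): it is from a trusted device.
By R10 (it is from a trusted device): it is from an internal IP.
By R11 (it is tagged F, it has a valid MFA token): it carries flag Q.
By R22 (it is from an internal IP): it satisfies condition X.
By R25 (it satisfies condition X, it has attribute K, it is sandboxed): it is granted.
By R1 (it carries flag Q, it has an admin role): it is read-only.
By R15 (it is read-only, it requires review): it is in category U.
By R7 (it is in category U, it has attribute K): it is audited.
By R6 (it is audited, it carries flag Z, it is sandboxed): it carries flag A.
By R14 (it carries flag A, it is granted): it is denied.
By R17 (it is denied): it is in state V.
By R21 (it is in state V): it is in state D.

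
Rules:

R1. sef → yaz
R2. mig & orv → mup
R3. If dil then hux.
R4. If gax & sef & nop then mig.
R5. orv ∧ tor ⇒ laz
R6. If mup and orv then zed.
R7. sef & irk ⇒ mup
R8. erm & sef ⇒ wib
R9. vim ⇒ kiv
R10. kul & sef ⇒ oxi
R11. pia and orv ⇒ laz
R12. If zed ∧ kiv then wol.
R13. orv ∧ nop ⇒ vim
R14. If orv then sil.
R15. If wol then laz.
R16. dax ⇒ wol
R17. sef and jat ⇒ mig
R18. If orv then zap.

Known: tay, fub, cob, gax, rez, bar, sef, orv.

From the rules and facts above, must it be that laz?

No

Forward chaining from the given facts derives: yaz, sil, zap.
Rules concluding laz: R5 needs tor; R11 needs pia; R15 needs wol — none of these are established.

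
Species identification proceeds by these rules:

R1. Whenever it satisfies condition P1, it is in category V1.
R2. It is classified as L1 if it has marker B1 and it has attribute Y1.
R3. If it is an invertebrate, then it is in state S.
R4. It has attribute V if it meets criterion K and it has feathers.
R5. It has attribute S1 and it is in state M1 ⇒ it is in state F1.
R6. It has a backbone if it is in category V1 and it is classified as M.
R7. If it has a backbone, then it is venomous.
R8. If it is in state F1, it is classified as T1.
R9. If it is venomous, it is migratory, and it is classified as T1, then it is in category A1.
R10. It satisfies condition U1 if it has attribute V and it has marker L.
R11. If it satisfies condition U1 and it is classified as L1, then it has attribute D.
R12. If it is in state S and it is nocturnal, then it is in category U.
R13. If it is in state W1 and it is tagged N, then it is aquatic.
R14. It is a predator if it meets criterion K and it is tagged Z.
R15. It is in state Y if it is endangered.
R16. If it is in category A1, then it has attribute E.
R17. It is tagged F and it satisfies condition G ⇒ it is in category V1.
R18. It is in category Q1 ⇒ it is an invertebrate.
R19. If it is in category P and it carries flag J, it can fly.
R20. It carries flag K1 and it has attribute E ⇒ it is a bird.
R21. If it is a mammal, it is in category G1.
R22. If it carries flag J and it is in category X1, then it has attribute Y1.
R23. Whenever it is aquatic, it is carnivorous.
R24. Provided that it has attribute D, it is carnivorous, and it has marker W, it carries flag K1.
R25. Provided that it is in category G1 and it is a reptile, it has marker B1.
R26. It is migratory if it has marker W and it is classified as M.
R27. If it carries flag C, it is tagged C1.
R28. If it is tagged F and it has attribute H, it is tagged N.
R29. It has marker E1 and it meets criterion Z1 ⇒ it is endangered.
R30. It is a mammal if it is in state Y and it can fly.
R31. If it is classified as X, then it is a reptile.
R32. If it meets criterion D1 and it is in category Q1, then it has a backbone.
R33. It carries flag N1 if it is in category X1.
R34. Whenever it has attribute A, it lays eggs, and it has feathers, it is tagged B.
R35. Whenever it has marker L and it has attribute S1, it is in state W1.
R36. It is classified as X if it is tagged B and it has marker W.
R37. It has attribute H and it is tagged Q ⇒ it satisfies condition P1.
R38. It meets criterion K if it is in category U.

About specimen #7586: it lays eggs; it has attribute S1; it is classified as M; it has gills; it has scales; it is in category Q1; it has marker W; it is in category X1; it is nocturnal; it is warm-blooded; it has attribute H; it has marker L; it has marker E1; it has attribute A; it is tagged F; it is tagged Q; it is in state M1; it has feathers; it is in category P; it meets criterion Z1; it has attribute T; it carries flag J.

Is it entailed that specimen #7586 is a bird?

By R5 (it has attribute S1, it is in state M1): it is in state F1.
By R8 (it is in state F1): it is classified as T1.
By R18 (it is in category Q1): it is an invertebrate.
By R19 (it is in category P, it carries flag J): it can fly.
By R22 (it carries flag J, it is in category X1): it has attribute Y1.
By R26 (it has marker W, it is classified as M): it is migratory.
By R28 (it is tagged F, it has attribute H): it is tagged N.
By R29 (it has marker E1, it meets criterion Z1): it is endangered.
By R34 (it has attribute A, it lays eggs, it has feathers): it is tagged B.
By R35 (it has marker L, it has attribute S1): it is in state W1.
By R36 (it is tagged B, it has marker W): it is classified as X.
By R37 (it has attribute H, it is tagged Q): it satisfies condition P1.
By R1 (it satisfies condition P1): it is in category V1.
By R3 (it is an invertebrate): it is in state S.
By R6 (it is in category V1, it is classified as M): it has a backbone.
By R7 (it has a backbone): it is venomous.
By R9 (it is venomous, it is migratory, it is classified as T1): it is in category A1.
By R12 (it is in state S, it is nocturnal): it is in category U.
By R13 (it is in state W1, it is tagged N): it is aquatic.
By R15 (it is endangered): it is in state Y.
By R16 (it is in category A1): it has attribute E.
By R23 (it is aquatic): it is carnivorous.
By R30 (it is in state Y, it can fly): it is a mammal.
By R31 (it is classified as X): it is a reptile.
By R38 (it is in category U): it meets criterion K.
By R4 (it meets criterion K, it has feathers): it has attribute V.
By R10 (it has attribute V, it has marker L): it satisfies condition U1.
By R21 (it is a mammal): it is in category G1.
By R25 (it is in category G1, it is a reptile): it has marker B1.
By R2 (it has marker B1, it has attribute Y1): it is classified as L1.
By R11 (it satisfies condition U1, it is classified as L1): it has attribute D.
By R24 (it has attribute D, it is carnivorous, it has marker W): it carries flag K1.
By R20 (it carries flag K1, it has attribute E): it is a bird.

Yes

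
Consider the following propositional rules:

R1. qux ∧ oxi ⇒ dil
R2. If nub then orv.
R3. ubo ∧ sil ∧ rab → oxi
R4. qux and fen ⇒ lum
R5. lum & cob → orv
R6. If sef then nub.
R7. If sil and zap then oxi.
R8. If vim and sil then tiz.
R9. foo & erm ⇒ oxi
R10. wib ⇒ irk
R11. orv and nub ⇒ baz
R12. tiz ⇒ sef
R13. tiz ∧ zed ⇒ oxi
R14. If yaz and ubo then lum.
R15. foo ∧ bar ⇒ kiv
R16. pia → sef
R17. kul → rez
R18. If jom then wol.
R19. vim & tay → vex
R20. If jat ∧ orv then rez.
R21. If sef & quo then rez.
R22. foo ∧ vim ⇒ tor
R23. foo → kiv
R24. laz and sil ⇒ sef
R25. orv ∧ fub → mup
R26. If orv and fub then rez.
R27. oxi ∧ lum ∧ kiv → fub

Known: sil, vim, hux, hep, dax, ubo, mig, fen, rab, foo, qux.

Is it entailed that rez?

oxi  (by R3: ubo, sil, rab)
lum  (by R4: qux, fen)
tiz  (by R8: vim, sil)
sef  (by R12: tiz)
kiv  (by R23: foo)
fub  (by R27: oxi, lum, kiv)
nub  (by R6: sef)
orv  (by R2: nub)
rez  (by R26: orv, fub)

Yes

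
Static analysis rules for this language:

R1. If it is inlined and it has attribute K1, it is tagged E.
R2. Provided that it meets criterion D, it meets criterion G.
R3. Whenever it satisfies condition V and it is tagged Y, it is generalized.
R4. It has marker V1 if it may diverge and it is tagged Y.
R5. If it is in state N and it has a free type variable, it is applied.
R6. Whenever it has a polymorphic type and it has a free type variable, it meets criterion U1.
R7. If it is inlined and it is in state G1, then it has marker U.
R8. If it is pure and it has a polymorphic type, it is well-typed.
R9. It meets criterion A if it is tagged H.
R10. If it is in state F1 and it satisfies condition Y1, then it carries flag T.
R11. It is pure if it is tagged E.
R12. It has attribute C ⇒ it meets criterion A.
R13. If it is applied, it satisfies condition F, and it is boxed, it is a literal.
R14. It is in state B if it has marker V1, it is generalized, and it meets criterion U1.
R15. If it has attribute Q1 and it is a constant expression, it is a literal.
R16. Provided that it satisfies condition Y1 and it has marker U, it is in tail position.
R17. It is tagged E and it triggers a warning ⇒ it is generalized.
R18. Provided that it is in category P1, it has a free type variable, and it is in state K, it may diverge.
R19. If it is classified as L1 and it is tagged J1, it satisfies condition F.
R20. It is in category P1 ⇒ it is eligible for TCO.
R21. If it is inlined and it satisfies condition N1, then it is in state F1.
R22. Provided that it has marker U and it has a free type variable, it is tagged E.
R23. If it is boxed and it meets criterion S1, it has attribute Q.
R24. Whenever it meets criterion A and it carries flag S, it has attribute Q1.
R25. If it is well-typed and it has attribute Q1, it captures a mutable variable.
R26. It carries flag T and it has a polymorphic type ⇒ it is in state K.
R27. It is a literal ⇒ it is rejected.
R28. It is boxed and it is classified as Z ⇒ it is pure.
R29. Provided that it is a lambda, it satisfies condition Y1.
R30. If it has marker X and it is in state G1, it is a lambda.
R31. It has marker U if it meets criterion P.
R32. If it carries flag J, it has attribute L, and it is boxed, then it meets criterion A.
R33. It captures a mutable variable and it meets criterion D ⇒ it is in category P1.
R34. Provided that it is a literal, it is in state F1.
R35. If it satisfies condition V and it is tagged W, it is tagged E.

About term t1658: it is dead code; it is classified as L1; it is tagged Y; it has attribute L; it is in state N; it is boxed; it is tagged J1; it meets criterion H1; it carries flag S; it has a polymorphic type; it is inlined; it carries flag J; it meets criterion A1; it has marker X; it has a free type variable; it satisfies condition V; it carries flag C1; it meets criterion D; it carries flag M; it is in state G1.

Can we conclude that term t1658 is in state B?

Yes

By R3 (it satisfies condition V, it is tagged Y): it is generalized.
By R5 (it is in state N, it has a free type variable): it is applied.
By R6 (it has a polymorphic type, it has a free type variable): it meets criterion U1.
By R7 (it is inlined, it is in state G1): it has marker U.
By R19 (it is classified as L1, it is tagged J1): it satisfies condition F.
By R22 (it has marker U, it has a free type variable): it is tagged E.
By R30 (it has marker X, it is in state G1): it is a lambda.
By R32 (it carries flag J, it has attribute L, it is boxed): it meets criterion A.
By R11 (it is tagged E): it is pure.
By R13 (it is applied, it satisfies condition F, it is boxed): it is a literal.
By R24 (it meets criterion A, it carries flag S): it has attribute Q1.
By R29 (it is a lambda): it satisfies condition Y1.
By R34 (it is a literal): it is in state F1.
By R8 (it is pure, it has a polymorphic type): it is well-typed.
By R10 (it is in state F1, it satisfies condition Y1): it carries flag T.
By R25 (it is well-typed, it has attribute Q1): it captures a mutable variable.
By R26 (it carries flag T, it has a polymorphic type): it is in state K.
By R33 (it captures a mutable variable, it meets criterion D): it is in category P1.
By R18 (it is in category P1, it has a free type variable, it is in state K): it may diverge.
By R4 (it may diverge, it is tagged Y): it has marker V1.
By R14 (it has marker V1, it is generalized, it meets criterion U1): it is in state B.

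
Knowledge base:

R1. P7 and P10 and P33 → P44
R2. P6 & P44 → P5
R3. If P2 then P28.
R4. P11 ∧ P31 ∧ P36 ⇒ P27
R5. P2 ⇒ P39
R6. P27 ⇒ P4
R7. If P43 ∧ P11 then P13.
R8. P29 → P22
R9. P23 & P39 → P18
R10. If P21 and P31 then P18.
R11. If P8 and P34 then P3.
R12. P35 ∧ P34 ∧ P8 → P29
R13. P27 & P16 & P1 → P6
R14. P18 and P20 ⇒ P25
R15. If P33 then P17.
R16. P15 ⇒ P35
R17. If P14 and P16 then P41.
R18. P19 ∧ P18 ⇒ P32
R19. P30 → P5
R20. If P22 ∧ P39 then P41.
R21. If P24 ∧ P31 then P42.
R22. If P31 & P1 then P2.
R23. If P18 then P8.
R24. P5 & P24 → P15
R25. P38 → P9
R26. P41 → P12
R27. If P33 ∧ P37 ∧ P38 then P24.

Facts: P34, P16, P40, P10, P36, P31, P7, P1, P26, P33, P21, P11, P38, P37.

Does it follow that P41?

Yes

P44  (by R1: P7, P10, P33)
P27  (by R4: P11, P31, P36)
P18  (by R10: P21, P31)
P6  (by R13: P27, P16, P1)
P2  (by R22: P31, P1)
P8  (by R23: P18)
P24  (by R27: P33, P37, P38)
P5  (by R2: P6, P44)
P39  (by R5: P2)
P15  (by R24: P5, P24)
P35  (by R16: P15)
P29  (by R12: P35, P34, P8)
P22  (by R8: P29)
P41  (by R20: P22, P39)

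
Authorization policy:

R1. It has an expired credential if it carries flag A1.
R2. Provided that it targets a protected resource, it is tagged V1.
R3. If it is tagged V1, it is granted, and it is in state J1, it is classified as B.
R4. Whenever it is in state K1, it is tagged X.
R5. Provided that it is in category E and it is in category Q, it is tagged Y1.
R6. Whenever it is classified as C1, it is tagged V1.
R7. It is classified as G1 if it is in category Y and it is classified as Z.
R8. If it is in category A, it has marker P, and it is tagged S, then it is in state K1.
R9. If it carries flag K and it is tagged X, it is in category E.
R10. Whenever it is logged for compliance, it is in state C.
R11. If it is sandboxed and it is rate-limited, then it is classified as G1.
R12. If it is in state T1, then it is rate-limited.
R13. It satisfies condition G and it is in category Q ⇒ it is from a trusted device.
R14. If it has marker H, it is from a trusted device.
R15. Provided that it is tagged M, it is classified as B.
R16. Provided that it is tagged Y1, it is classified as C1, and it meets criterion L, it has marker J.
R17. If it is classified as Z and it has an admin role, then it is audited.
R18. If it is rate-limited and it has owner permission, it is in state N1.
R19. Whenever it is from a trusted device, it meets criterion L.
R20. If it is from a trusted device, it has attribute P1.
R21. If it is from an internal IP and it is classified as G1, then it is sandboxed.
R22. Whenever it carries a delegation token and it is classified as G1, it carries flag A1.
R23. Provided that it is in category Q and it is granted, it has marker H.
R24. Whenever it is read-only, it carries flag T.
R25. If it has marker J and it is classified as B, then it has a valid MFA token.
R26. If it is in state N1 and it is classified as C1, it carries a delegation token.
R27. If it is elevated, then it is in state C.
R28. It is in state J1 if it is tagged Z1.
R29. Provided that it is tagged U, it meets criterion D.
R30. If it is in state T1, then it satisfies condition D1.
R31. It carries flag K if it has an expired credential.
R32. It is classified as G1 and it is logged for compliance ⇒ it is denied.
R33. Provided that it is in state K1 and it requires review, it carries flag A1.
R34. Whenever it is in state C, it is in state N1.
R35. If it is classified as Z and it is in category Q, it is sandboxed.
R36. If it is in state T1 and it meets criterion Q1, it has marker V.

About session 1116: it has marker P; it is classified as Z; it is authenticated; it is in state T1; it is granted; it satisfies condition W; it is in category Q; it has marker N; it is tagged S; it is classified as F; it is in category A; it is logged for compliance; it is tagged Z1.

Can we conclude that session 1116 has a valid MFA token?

Forward chaining from the given facts derives: is in state K1, is in state C, is rate-limited, has marker H, is in state J1, satisfies condition D1, is in state N1, is sandboxed, is tagged X, is classified as G1, is from a trusted device, meets criterion L, has attribute P1, is denied.
The only rule concluding "it has a valid MFA token" is R25, which needs "it has marker J"; that is never established.

No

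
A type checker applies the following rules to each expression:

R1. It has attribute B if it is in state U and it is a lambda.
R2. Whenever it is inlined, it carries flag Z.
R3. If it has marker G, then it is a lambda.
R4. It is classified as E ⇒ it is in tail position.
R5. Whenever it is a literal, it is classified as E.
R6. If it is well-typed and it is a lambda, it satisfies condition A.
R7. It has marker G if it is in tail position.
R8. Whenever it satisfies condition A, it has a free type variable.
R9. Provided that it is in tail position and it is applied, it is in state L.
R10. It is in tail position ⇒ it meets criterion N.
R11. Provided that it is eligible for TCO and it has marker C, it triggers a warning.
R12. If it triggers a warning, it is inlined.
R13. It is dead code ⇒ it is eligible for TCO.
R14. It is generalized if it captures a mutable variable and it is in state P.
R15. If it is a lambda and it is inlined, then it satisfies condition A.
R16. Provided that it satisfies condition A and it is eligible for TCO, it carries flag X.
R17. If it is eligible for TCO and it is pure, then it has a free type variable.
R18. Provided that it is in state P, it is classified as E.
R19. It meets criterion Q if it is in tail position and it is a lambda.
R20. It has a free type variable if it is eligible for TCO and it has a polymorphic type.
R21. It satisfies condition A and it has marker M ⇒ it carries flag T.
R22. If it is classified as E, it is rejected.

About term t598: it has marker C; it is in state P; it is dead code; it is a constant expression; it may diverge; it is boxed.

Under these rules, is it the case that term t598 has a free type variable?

By R13 (it is dead code): it is eligible for TCO.
By R18 (it is in state P): it is classified as E.
By R4 (it is classified as E): it is in tail position.
By R7 (it is in tail position): it has marker G.
By R11 (it is eligible for TCO, it has marker C): it triggers a warning.
By R12 (it triggers a warning): it is inlined.
By R3 (it has marker G): it is a lambda.
By R15 (it is a lambda, it is inlined): it satisfies condition A.
By R8 (it satisfies condition A): it has a free type variable.

Yes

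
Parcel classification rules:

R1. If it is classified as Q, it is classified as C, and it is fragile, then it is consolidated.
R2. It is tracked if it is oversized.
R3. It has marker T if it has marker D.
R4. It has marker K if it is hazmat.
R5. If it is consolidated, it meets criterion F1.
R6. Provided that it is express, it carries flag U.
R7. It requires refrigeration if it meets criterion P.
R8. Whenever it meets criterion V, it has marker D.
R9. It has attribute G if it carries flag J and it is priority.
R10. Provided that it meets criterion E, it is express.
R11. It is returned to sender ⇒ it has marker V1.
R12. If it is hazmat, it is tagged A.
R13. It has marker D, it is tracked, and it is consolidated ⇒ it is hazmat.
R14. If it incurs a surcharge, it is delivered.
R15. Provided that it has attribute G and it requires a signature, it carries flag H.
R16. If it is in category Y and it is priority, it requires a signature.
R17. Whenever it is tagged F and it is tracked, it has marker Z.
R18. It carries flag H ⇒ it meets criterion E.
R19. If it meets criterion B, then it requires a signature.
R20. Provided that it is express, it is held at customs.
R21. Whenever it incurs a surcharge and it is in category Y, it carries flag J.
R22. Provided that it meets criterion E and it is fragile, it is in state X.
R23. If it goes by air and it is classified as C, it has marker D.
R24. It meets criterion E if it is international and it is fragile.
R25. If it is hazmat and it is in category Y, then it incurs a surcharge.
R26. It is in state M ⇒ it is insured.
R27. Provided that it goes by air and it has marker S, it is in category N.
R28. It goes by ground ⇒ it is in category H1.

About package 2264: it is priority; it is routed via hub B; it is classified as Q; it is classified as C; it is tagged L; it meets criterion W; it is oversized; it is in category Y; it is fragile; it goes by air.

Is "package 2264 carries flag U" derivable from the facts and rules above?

By R1 (it is classified as Q, it is classified as C, it is fragile): it is consolidated.
By R2 (it is oversized): it is tracked.
By R16 (it is in category Y, it is priority): it requires a signature.
By R23 (it goes by air, it is classified as C): it has marker D.
By R13 (it has marker D, it is tracked, it is consolidated): it is hazmat.
By R25 (it is hazmat, it is in category Y): it incurs a surcharge.
By R21 (it incurs a surcharge, it is in category Y): it carries flag J.
By R9 (it carries flag J, it is priority): it has attribute G.
By R15 (it has attribute G, it requires a signature): it carries flag H.
By R18 (it carries flag H): it meets criterion E.
By R10 (it meets criterion E): it is express.
By R6 (it is express): it carries flag U.

Yes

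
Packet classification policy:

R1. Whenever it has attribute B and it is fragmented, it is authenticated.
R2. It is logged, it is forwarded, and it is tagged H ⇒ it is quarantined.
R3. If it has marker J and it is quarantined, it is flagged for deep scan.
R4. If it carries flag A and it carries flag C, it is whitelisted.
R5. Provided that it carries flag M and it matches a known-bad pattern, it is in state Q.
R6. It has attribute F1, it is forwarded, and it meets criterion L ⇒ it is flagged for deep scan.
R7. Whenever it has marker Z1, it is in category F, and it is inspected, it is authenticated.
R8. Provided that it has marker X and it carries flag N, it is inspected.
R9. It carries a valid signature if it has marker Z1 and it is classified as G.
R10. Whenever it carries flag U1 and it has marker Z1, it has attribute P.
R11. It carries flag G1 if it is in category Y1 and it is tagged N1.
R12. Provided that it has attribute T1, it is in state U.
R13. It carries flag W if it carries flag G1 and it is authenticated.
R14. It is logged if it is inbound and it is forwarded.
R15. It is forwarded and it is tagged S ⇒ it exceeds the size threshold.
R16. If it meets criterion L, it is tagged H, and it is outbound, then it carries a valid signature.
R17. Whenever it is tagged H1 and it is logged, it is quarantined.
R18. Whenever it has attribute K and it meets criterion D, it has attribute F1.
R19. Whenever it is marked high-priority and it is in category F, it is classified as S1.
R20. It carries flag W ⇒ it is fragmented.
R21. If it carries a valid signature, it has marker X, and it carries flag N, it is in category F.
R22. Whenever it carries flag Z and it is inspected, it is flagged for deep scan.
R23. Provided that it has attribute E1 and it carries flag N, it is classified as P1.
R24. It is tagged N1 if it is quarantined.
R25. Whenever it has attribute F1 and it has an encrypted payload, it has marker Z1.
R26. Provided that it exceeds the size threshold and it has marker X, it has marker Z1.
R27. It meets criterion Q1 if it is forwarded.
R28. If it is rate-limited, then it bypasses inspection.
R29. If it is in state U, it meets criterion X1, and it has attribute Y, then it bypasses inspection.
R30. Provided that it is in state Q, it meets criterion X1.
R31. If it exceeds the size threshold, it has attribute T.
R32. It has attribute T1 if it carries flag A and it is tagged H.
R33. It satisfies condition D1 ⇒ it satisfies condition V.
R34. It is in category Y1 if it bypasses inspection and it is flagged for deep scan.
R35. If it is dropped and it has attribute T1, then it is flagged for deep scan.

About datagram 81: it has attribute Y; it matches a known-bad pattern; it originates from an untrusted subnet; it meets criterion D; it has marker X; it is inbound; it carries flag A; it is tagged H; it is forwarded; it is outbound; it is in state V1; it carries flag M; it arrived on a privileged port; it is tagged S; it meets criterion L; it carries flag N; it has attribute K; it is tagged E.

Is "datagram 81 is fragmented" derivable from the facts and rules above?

By R5 (it carries flag M, it matches a known-bad pattern): it is in state Q.
By R8 (it has marker X, it carries flag N): it is inspected.
By R14 (it is inbound, it is forwarded): it is logged.
By R15 (it is forwarded, it is tagged S): it exceeds the size threshold.
By R16 (it meets criterion L, it is tagged H, it is outbound): it carries a valid signature.
By R18 (it has attribute K, it meets criterion D): it has attribute F1.
By R21 (it carries a valid signature, it has marker X, it carries flag N): it is in category F.
By R26 (it exceeds the size threshold, it has marker X): it has marker Z1.
By R30 (it is in state Q): it meets criterion X1.
By R32 (it carries flag A, it is tagged H): it has attribute T1.
By R2 (it is logged, it is forwarded, it is tagged H): it is quarantined.
By R6 (it has attribute F1, it is forwarded, it meets criterion L): it is flagged for deep scan.
By R7 (it has marker Z1, it is in category F, it is inspected): it is authenticated.
By R12 (it has attribute T1): it is in state U.
By R24 (it is quarantined): it is tagged N1.
By R29 (it is in state U, it meets criterion X1, it has attribute Y): it bypasses inspection.
By R34 (it bypasses inspection, it is flagged for deep scan): it is in category Y1.
By R11 (it is in category Y1, it is tagged N1): it carries flag G1.
By R13 (it carries flag G1, it is authenticated): it carries flag W.
By R20 (it carries flag W): it is fragmented.

Yes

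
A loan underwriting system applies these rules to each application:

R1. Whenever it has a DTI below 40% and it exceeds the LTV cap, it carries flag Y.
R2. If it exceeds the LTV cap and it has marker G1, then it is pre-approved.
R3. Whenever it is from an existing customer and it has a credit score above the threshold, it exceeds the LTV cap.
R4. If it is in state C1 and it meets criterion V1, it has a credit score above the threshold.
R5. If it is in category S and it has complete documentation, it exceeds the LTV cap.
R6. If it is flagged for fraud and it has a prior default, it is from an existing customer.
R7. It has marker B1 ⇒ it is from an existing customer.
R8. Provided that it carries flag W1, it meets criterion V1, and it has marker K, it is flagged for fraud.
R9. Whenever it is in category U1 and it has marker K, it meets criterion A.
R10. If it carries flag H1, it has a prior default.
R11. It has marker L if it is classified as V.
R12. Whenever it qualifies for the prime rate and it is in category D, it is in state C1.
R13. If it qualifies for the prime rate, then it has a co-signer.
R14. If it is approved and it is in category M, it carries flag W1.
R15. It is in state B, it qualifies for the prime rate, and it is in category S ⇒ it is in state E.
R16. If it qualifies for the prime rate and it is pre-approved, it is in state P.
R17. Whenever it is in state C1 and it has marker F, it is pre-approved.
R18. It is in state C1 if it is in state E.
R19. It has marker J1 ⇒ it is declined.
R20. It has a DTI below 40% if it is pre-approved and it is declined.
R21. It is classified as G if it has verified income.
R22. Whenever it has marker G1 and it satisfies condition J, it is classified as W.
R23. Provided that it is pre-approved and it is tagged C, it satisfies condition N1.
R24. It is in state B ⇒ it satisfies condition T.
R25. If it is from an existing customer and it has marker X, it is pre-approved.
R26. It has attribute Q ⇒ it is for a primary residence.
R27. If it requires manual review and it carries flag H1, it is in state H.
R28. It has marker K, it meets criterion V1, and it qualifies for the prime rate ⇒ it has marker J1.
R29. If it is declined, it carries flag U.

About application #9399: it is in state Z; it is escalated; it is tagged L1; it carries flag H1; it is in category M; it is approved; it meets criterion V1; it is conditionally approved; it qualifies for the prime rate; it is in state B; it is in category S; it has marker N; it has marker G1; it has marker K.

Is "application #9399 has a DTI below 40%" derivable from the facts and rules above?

Yes

By R10 (it carries flag H1): it has a prior default.
By R14 (it is approved, it is in category M): it carries flag W1.
By R15 (it is in state B, it qualifies for the prime rate, it is in category S): it is in state E.
By R18 (it is in state E): it is in state C1.
By R28 (it has marker K, it meets criterion V1, it qualifies for the prime rate): it has marker J1.
By R4 (it is in state C1, it meets criterion V1): it has a credit score above the threshold.
By R8 (it carries flag W1, it meets criterion V1, it has marker K): it is flagged for fraud.
By R19 (it has marker J1): it is declined.
By R6 (it is flagged for fraud, it has a prior default): it is from an existing customer.
By R3 (it is from an existing customer, it has a credit score above the threshold): it exceeds the LTV cap.
By R2 (it exceeds the LTV cap, it has marker G1): it is pre-approved.
By R20 (it is pre-approved, it is declined): it has a DTI below 40%.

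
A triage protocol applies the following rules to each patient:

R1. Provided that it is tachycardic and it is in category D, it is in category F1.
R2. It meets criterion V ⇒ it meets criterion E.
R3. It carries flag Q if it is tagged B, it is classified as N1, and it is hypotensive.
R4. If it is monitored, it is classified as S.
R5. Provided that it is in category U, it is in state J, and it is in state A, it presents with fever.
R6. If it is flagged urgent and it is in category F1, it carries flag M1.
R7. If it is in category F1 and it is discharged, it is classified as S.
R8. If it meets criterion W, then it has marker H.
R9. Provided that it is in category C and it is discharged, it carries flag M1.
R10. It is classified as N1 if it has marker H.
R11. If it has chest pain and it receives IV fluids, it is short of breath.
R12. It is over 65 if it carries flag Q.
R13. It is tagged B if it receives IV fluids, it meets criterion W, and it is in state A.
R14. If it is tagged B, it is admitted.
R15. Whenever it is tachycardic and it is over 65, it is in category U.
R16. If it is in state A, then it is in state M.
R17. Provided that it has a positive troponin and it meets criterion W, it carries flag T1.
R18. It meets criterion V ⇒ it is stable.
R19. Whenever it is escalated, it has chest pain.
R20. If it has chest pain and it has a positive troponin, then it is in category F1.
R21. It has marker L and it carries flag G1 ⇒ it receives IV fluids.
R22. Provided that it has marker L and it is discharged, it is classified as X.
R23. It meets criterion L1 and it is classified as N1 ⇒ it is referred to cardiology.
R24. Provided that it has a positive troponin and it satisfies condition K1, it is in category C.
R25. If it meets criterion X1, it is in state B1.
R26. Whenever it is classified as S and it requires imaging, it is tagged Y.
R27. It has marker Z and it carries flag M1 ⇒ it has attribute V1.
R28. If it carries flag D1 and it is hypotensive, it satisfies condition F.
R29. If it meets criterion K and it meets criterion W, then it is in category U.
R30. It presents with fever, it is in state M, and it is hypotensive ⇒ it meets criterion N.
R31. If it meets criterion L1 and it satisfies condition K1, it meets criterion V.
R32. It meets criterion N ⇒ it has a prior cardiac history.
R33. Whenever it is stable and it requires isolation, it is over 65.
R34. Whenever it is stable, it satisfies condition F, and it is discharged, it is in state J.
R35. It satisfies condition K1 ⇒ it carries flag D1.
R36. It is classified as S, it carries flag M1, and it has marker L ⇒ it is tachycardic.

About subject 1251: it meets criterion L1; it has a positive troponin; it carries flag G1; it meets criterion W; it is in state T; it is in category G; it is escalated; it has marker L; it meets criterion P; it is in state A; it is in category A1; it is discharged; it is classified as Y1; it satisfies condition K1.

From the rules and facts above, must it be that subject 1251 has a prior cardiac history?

No

Forward chaining from the given facts derives: has marker H, is classified as N1, is in state M, carries flag T1, has chest pain, is in category F1, receives IV fluids, is classified as X, is referred to cardiology, is in category C, meets criterion V, carries flag D1, meets criterion E, is classified as S, carries flag M1, is short of breath, is tagged B, is admitted, is stable, is tachycardic.
The only rule concluding "it has a prior cardiac history" is R32, which needs "it meets criterion N"; that is never established.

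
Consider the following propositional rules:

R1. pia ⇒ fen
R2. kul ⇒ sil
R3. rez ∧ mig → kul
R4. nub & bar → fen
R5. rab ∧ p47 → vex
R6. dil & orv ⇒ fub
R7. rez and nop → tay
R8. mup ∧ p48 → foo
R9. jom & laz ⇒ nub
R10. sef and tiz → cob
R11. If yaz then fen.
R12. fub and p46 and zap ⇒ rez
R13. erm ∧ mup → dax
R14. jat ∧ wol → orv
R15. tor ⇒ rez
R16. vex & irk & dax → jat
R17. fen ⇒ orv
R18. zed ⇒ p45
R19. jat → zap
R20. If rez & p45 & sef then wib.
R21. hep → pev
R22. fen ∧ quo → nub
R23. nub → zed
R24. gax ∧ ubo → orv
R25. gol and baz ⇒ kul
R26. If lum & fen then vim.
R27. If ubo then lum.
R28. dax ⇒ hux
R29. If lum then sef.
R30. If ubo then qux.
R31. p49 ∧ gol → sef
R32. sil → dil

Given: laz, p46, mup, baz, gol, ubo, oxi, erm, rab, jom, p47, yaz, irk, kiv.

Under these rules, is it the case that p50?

No

Forward chaining from the given facts derives: vex, nub, fen, dax, jat, orv, zap, zed, kul, lum, hux, sef, qux, sil, p45, vim, dil, fub, rez, wib.
No rule has p50 as its conclusion, and it is not among the given facts.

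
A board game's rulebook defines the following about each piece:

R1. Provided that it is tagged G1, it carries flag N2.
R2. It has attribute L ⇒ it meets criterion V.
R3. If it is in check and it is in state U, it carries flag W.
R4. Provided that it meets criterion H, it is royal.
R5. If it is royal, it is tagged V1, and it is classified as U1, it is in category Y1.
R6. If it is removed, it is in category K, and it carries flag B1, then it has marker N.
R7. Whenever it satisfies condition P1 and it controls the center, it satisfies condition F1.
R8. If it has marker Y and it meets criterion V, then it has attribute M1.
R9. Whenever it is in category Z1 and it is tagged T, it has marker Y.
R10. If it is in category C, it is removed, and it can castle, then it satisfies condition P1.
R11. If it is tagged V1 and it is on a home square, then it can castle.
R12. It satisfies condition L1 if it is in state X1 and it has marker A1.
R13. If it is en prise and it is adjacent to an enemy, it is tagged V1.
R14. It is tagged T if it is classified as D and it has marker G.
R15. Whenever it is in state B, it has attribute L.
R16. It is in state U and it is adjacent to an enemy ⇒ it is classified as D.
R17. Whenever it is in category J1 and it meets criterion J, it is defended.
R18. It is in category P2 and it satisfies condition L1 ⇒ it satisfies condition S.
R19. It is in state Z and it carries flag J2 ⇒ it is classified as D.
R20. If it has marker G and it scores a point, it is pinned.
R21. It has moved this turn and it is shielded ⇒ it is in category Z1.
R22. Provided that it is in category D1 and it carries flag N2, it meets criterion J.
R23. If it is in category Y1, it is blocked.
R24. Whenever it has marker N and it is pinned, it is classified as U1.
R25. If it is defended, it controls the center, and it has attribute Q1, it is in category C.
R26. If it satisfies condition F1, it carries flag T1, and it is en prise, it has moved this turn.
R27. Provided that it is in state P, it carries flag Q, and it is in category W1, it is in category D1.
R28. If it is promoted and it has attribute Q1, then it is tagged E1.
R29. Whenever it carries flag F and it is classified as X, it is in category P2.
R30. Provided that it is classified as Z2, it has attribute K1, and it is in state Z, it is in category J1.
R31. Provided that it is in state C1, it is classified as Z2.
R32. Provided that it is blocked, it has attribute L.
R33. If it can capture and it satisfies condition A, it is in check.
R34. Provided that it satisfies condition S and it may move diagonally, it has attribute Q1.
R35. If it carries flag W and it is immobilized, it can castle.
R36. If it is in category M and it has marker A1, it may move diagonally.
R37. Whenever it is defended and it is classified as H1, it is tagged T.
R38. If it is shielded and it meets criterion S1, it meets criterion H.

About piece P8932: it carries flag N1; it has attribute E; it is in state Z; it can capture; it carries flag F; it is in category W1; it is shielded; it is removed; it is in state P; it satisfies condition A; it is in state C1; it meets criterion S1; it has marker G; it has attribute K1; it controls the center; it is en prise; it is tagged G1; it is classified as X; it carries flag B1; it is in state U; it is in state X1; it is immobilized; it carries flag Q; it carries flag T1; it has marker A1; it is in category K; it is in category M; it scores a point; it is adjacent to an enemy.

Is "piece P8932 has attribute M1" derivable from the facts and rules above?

Yes

By R1 (it is tagged G1): it carries flag N2.
By R6 (it is removed, it is in category K, it carries flag B1): it has marker N.
By R12 (it is in state X1, it has marker A1): it satisfies condition L1.
By R13 (it is en prise, it is adjacent to an enemy): it is tagged V1.
By R16 (it is in state U, it is adjacent to an enemy): it is classified as D.
By R20 (it has marker G, it scores a point): it is pinned.
By R24 (it has marker N, it is pinned): it is classified as U1.
By R27 (it is in state P, it carries flag Q, it is in category W1): it is in category D1.
By R29 (it carries flag F, it is classified as X): it is in category P2.
By R31 (it is in state C1): it is classified as Z2.
By R33 (it can capture, it satisfies condition A): it is in check.
By R36 (it is in category M, it has marker A1): it may move diagonally.
By R38 (it is shielded, it meets criterion S1): it meets criterion H.
By R3 (it is in check, it is in state U): it carries flag W.
By R4 (it meets criterion H): it is royal.
By R5 (it is royal, it is tagged V1, it is classified as U1): it is in category Y1.
By R14 (it is classified as D, it has marker G): it is tagged T.
By R18 (it is in category P2, it satisfies condition L1): it satisfies condition S.
By R22 (it is in category D1, it carries flag N2): it meets criterion J.
By R23 (it is in category Y1): it is blocked.
By R30 (it is classified as Z2, it has attribute K1, it is in state Z): it is in category J1.
By R32 (it is blocked): it has attribute L.
By R34 (it satisfies condition S, it may move diagonally): it has attribute Q1.
By R35 (it carries flag W, it is immobilized): it can castle.
By R2 (it has attribute L): it meets criterion V.
By R17 (it is in category J1, it meets criterion J): it is defended.
By R25 (it is defended, it controls the center, it has attribute Q1): it is in category C.
By R10 (it is in category C, it is removed, it can castle): it satisfies condition P1.
By R7 (it satisfies condition P1, it controls the center): it satisfies condition F1.
By R26 (it satisfies condition F1, it carries flag T1, it is en prise): it has moved this turn.
By R21 (it has moved this turn, it is shielded): it is in category Z1.
By R9 (it is in category Z1, it is tagged T): it has marker Y.
By R8 (it has marker Y, it meets criterion V): it has attribute M1.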